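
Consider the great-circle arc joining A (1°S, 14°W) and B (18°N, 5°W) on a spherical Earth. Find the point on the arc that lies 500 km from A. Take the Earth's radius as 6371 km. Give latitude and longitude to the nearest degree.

The haversine formula gives a central angle δ ≈ 0.366 rad (21.0°) between the endpoints. The total great-circle distance is δ·R ≈ 0.366 × 6371 ≈ 2331 km, so the target fraction is f = 500/2331 ≈ 0.215.
Interpolate at f ≈ 0.215 with slerp weights a = sin((1−f)δ)/sin δ ≈ 0.792, b = sin(fδ)/sin δ ≈ 0.219.
p = a·p₁ + b·p₂ ≈ (0.976, -0.210, 0.054); φ = arcsin(p_z) ≈ 3.09°, λ = atan2(p_y, p_x) ≈ -12.13°.

≈ (3°N, 12°W)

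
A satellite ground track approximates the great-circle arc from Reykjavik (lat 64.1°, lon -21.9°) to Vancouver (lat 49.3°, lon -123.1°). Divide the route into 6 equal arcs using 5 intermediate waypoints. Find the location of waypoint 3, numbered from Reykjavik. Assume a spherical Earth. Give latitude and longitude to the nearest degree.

From cos δ = sin φ₁ sin φ₂ + cos φ₁ cos φ₂ cos Δλ, the central angle is δ ≈ 0.894 rad (51.2°).
Interpolate at f = 3/6 with slerp weights a = sin((1−f)δ)/sin δ ≈ 0.554, b = sin(fδ)/sin δ ≈ 0.554.
p = a·p₁ + b·p₂ ≈ (0.027, -0.393, 0.919); φ = arcsin(p_z) ≈ 66.79°, λ = atan2(p_y, p_x) ≈ -86.03°.

≈ lat 67°, lon -86°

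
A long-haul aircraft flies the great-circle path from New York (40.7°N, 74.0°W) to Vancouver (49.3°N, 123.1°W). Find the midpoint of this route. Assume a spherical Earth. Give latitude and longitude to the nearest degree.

≈ (48°N, 97°W)

Convert each endpoint to a unit vector on the sphere (x = cos φ cos λ, y = cos φ sin λ, z = sin φ).
The central angle between the endpoints is δ = arccos(p₁·p₂) ≈ 0.613 rad (35.1°).
Interpolate at f = 1/2 with slerp weights a = sin((1−f)δ)/sin δ ≈ 0.524, b = sin(fδ)/sin δ ≈ 0.524.
p = a·p₁ + b·p₂ ≈ (-0.077, -0.669, 0.740); φ = arcsin(p_z) ≈ 47.69°, λ = atan2(p_y, p_x) ≈ -96.58°.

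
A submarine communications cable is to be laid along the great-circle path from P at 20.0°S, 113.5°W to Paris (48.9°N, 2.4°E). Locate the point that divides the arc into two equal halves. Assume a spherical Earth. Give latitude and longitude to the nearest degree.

The haversine formula gives a central angle δ ≈ 2.127 rad (121.8°) between the endpoints.
Interpolate at f = 1/2 with slerp weights a = sin((1−f)δ)/sin δ ≈ 1.029, b = sin(fδ)/sin δ ≈ 1.029.
p = a·p₁ + b·p₂ ≈ (0.290, -0.858, 0.423); φ = arcsin(p_z) ≈ 25.05°, λ = atan2(p_y, p_x) ≈ -71.32°.

≈ 25°N, 71°W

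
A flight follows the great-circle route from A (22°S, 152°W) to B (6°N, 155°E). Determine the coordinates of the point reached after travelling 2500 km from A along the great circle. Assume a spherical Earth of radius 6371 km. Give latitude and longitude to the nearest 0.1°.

≈ (12.3°S, 173.3°W)

The haversine formula gives a central angle δ ≈ 1.029 rad (59.0°) between the endpoints. The total great-circle distance is δ·R ≈ 1.029 × 6371 ≈ 6555 km, so the target fraction is f = 2500/6555 ≈ 0.381.
Interpolate at f ≈ 0.381 with slerp weights a = sin((1−f)δ)/sin δ ≈ 0.694, b = sin(fδ)/sin δ ≈ 0.446.
p = a·p₁ + b·p₂ ≈ (-0.970, -0.114, -0.213); φ = arcsin(p_z) ≈ -12.31°, λ = atan2(p_y, p_x) ≈ -173.28°.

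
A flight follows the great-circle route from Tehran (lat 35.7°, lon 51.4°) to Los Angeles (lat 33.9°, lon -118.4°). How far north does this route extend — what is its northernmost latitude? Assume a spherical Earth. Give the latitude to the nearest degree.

The great circle lies in the plane with unit normal n̂ = (p₁ × p₂)/|p₁ × p₂|.
Here n̂_z ≈ -0.127; the vertex latitude is φ_max = arccos|n̂_z| ≈ 82.7°.
Check via Clairaut: cos φ_max = |cos φ₁| · sin C = cos(35.7°)·sin(9.0°) ≈ 0.127, again giving ≈ 82.7°.

≈ 83°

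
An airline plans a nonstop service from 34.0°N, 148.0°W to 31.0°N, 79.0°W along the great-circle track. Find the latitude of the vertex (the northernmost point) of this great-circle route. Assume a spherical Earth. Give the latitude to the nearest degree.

The great circle lies in the plane with unit normal n̂ = (p₁ × p₂)/|p₁ × p₂|.
Here n̂_z ≈ +0.790; the vertex latitude is φ_max = arccos|n̂_z| ≈ 37.8°.
Check via Clairaut: cos φ_max = |cos φ₁| · sin C = cos(34.0°)·sin(72.3°) ≈ 0.790, again giving ≈ 37.8°.

≈ 38°N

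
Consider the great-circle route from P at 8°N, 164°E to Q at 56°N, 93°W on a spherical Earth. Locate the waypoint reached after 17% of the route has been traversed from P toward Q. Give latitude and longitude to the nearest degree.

Write both endpoints as unit vectors p₁, p₂ with components (cos φ cos λ, cos φ sin λ, sin φ).
The central angle between the endpoints is δ = arccos(p₁·p₂) ≈ 1.580 rad (90.5°).
Interpolate at f = 0.17 with slerp weights a = sin((1−f)δ)/sin δ ≈ 0.967, b = sin(fδ)/sin δ ≈ 0.265.
p = a·p₁ + b·p₂ ≈ (-0.928, 0.116, 0.355); φ = arcsin(p_z) ≈ 20.77°, λ = atan2(p_y, p_x) ≈ 172.90°.

≈ 21°N, 173°E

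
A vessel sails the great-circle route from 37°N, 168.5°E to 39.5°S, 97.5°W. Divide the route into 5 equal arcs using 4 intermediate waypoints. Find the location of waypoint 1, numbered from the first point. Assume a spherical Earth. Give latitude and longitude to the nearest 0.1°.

Convert each endpoint to a unit vector on the sphere (x = cos φ cos λ, y = cos φ sin λ, z = sin φ).
The central angle between the endpoints is δ = arccos(p₁·p₂) ≈ 2.011 rad (115.2°).
Interpolate at f = 1/5 with slerp weights a = sin((1−f)δ)/sin δ ≈ 1.104, b = sin(fδ)/sin δ ≈ 0.433.
p = a·p₁ + b·p₂ ≈ (-0.908, -0.155, 0.390); φ = arcsin(p_z) ≈ 22.92°, λ = atan2(p_y, p_x) ≈ -170.31°.

≈ 22.9°N, 170.3°W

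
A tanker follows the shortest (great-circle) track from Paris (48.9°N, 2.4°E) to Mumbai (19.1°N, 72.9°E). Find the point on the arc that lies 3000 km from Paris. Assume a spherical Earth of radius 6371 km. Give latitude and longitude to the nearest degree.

≈ 42°N, 40°E

From cos δ = sin φ₁ sin φ₂ + cos φ₁ cos φ₂ cos Δλ, the central angle is δ ≈ 1.100 rad (63.0°). The total great-circle distance is δ·R ≈ 1.100 × 6371 ≈ 7006 km, so the target fraction is f = 3000/7006 ≈ 0.428.
Interpolate at f ≈ 0.428 with slerp weights a = sin((1−f)δ)/sin δ ≈ 0.660, b = sin(fδ)/sin δ ≈ 0.509.
p = a·p₁ + b·p₂ ≈ (0.575, 0.478, 0.664); φ = arcsin(p_z) ≈ 41.60°, λ = atan2(p_y, p_x) ≈ 39.74°.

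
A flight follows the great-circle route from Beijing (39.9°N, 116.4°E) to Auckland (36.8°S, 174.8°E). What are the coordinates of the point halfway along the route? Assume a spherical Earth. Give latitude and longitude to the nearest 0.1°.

From cos δ = sin φ₁ sin φ₂ + cos φ₁ cos φ₂ cos Δλ, the central angle is δ ≈ 1.633 rad (93.6°).
Interpolate at f = 1/2 with slerp weights a = sin((1−f)δ)/sin δ ≈ 0.730, b = sin(fδ)/sin δ ≈ 0.730.
p = a·p₁ + b·p₂ ≈ (-0.831, 0.555, 0.031); φ = arcsin(p_z) ≈ 1.78°, λ = atan2(p_y, p_x) ≈ 146.29°.

≈ 1.8°N, 146.3°E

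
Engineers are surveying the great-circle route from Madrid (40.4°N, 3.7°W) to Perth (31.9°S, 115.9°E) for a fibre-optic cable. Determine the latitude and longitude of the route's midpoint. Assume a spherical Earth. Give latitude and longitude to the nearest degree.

≈ 8°N, 61°E

From cos δ = sin φ₁ sin φ₂ + cos φ₁ cos φ₂ cos Δλ, the central angle is δ ≈ 2.294 rad (131.4°).
Interpolate at f = 1/2 with slerp weights a = sin((1−f)δ)/sin δ ≈ 1.216, b = sin(fδ)/sin δ ≈ 1.216.
p = a·p₁ + b·p₂ ≈ (0.473, 0.869, 0.146); φ = arcsin(p_z) ≈ 8.37°, λ = atan2(p_y, p_x) ≈ 61.43°.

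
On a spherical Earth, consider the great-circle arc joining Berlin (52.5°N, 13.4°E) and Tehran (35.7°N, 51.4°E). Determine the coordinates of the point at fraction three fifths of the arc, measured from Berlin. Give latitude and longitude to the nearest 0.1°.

≈ 43.9°N, 38.9°E

Convert each endpoint to a unit vector on the sphere (x = cos φ cos λ, y = cos φ sin λ, z = sin φ).
The central angle between the endpoints is δ = arccos(p₁·p₂) ≈ 0.550 rad (31.5°).
Interpolate at f = 3/5 with slerp weights a = sin((1−f)δ)/sin δ ≈ 0.418, b = sin(fδ)/sin δ ≈ 0.620.
p = a·p₁ + b·p₂ ≈ (0.561, 0.452, 0.693); φ = arcsin(p_z) ≈ 43.87°, λ = atan2(p_y, p_x) ≈ 38.86°.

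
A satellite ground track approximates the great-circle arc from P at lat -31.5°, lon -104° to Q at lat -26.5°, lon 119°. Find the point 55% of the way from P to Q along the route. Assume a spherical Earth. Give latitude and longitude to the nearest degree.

≈ lat -56°, lon 174°

From cos δ = sin φ₁ sin φ₂ + cos φ₁ cos φ₂ cos Δλ, the central angle is δ ≈ 1.902 rad (109.0°).
Interpolate at f = 0.55 with slerp weights a = sin((1−f)δ)/sin δ ≈ 0.798, b = sin(fδ)/sin δ ≈ 0.915.
p = a·p₁ + b·p₂ ≈ (-0.562, 0.056, -0.825); φ = arcsin(p_z) ≈ -55.64°, λ = atan2(p_y, p_x) ≈ 174.34°.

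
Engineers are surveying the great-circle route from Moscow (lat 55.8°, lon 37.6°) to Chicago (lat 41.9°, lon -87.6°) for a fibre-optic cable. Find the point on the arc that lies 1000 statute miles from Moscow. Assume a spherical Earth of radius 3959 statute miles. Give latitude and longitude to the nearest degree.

≈ lat 65°, lon 15°

Write both endpoints as unit vectors p₁, p₂ with components (cos φ cos λ, cos φ sin λ, sin φ).
The central angle between the endpoints is δ = arccos(p₁·p₂) ≈ 1.254 rad (71.9°). The total great-circle distance is δ·R ≈ 1.254 × 3959 ≈ 4966 mi, so the target fraction is f = 1000/4966 ≈ 0.201.
Interpolate at f ≈ 0.201 with slerp weights a = sin((1−f)δ)/sin δ ≈ 0.886, b = sin(fδ)/sin δ ≈ 0.263.
p = a·p₁ + b·p₂ ≈ (0.403, 0.108, 0.909); φ = arcsin(p_z) ≈ 65.34°, λ = atan2(p_y, p_x) ≈ 15.06°.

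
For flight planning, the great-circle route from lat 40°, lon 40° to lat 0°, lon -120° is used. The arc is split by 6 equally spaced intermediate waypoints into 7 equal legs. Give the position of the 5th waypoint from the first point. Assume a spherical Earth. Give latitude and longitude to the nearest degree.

≈ lat 36°, lon -103°

Convert each endpoint to a unit vector on the sphere (x = cos φ cos λ, y = cos φ sin λ, z = sin φ).
The central angle between the endpoints is δ = arccos(p₁·p₂) ≈ 2.374 rad (136.0°).
Interpolate at f = 5/7 with slerp weights a = sin((1−f)δ)/sin δ ≈ 0.904, b = sin(fδ)/sin δ ≈ 1.429.
p = a·p₁ + b·p₂ ≈ (-0.184, -0.793, 0.581); φ = arcsin(p_z) ≈ 35.53°, λ = atan2(p_y, p_x) ≈ -103.08°.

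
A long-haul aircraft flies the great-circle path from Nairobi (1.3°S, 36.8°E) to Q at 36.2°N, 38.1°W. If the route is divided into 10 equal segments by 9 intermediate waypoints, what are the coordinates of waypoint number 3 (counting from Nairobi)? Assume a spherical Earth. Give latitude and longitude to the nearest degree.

≈ 13°N, 18°E

Convert each endpoint to a unit vector on the sphere (x = cos φ cos λ, y = cos φ sin λ, z = sin φ).
The central angle between the endpoints is δ = arccos(p₁·p₂) ≈ 1.373 rad (78.7°).
Interpolate at f = 3/10 with slerp weights a = sin((1−f)δ)/sin δ ≈ 0.836, b = sin(fδ)/sin δ ≈ 0.408.
p = a·p₁ + b·p₂ ≈ (0.929, 0.297, 0.222); φ = arcsin(p_z) ≈ 12.84°, λ = atan2(p_y, p_x) ≈ 17.76°.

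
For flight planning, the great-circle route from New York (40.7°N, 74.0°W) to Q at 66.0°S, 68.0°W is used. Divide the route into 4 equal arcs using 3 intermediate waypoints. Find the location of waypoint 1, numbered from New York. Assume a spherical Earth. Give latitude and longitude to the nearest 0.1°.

≈ 14.0°N, 72.8°W

Convert each endpoint to a unit vector on the sphere (x = cos φ cos λ, y = cos φ sin λ, z = sin φ).
The central angle between the endpoints is δ = arccos(p₁·p₂) ≈ 1.864 rad (106.8°).
Interpolate at f = 1/4 with slerp weights a = sin((1−f)δ)/sin δ ≈ 1.029, b = sin(fδ)/sin δ ≈ 0.469.
p = a·p₁ + b·p₂ ≈ (0.287, -0.927, 0.242); φ = arcsin(p_z) ≈ 14.02°, λ = atan2(p_y, p_x) ≈ -72.82°.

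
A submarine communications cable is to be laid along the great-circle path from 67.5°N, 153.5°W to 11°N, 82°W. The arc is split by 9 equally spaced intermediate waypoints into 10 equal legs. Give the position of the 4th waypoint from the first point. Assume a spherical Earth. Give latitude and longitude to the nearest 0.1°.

Write both endpoints as unit vectors p₁, p₂ with components (cos φ cos λ, cos φ sin λ, sin φ).
The central angle between the endpoints is δ = arccos(p₁·p₂) ≈ 1.271 rad (72.8°).
Interpolate at f = 4/10 with slerp weights a = sin((1−f)δ)/sin δ ≈ 0.723, b = sin(fδ)/sin δ ≈ 0.509.
p = a·p₁ + b·p₂ ≈ (-0.178, -0.619, 0.765); φ = arcsin(p_z) ≈ 49.92°, λ = atan2(p_y, p_x) ≈ -106.05°.

≈ 49.9°N, 106.1°W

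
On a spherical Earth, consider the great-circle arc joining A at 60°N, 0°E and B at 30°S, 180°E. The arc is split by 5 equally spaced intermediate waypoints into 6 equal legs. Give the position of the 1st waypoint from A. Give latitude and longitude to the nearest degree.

Convert each endpoint to a unit vector on the sphere (x = cos φ cos λ, y = cos φ sin λ, z = sin φ).
The central angle between the endpoints is δ = arccos(p₁·p₂) ≈ 2.618 rad (150.0°).
Interpolate at f = 1/6 with slerp weights a = sin((1−f)δ)/sin δ ≈ 1.638, b = sin(fδ)/sin δ ≈ 0.845.
p = a·p₁ + b·p₂ ≈ (0.087, 0.000, 0.996); φ = arcsin(p_z) ≈ 85.00°, λ = atan2(p_y, p_x) ≈ 0.00°.

≈ 85°N, 0°E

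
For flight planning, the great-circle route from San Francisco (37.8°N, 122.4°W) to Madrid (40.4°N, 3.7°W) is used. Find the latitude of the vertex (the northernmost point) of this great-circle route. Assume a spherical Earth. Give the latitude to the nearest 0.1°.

≈ 57.9°N

The great circle lies in the plane with unit normal n̂ = (p₁ × p₂)/|p₁ × p₂|.
Here n̂_z ≈ +0.531; the vertex latitude is φ_max = arccos|n̂_z| ≈ 57.9°.
Check via Clairaut: cos φ_max = |cos φ₁| · sin C = cos(37.8°)·sin(42.2°) ≈ 0.531, again giving ≈ 57.9°.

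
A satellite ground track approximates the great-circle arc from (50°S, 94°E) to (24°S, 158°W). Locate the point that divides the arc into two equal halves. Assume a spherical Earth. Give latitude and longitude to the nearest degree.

≈ (51°S, 161°E)

Write both endpoints as unit vectors p₁, p₂ with components (cos φ cos λ, cos φ sin λ, sin φ).
The central angle between the endpoints is δ = arccos(p₁·p₂) ≈ 1.440 rad (82.5°).
Interpolate at f = 1/2 with slerp weights a = sin((1−f)δ)/sin δ ≈ 0.665, b = sin(fδ)/sin δ ≈ 0.665.
p = a·p₁ + b·p₂ ≈ (-0.593, 0.199, -0.780); φ = arcsin(p_z) ≈ -51.27°, λ = atan2(p_y, p_x) ≈ 161.47°.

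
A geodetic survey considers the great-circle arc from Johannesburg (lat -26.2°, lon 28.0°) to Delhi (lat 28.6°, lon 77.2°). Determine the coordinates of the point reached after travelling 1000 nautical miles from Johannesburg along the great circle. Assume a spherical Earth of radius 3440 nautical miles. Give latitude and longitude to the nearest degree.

Convert each endpoint to a unit vector on the sphere (x = cos φ cos λ, y = cos φ sin λ, z = sin φ).
The central angle between the endpoints is δ = arccos(p₁·p₂) ≈ 1.263 rad (72.3°). The total great-circle distance is δ·R ≈ 1.263 × 3440 ≈ 4343 nmi, so the target fraction is f = 1000/4343 ≈ 0.230.
Interpolate at f ≈ 0.230 with slerp weights a = sin((1−f)δ)/sin δ ≈ 0.867, b = sin(fδ)/sin δ ≈ 0.301.
p = a·p₁ + b·p₂ ≈ (0.745, 0.623, -0.239); φ = arcsin(p_z) ≈ -13.81°, λ = atan2(p_y, p_x) ≈ 39.88°.

≈ lat -14°, lon 40°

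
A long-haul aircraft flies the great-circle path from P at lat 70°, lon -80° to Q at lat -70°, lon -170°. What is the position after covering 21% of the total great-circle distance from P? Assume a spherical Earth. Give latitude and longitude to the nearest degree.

≈ lat 42°, lon -111°

Write both endpoints as unit vectors p₁, p₂ with components (cos φ cos λ, cos φ sin λ, sin φ).
The central angle between the endpoints is δ = arccos(p₁·p₂) ≈ 2.653 rad (152.0°).
Interpolate at f = 0.21 with slerp weights a = sin((1−f)δ)/sin δ ≈ 1.844, b = sin(fδ)/sin δ ≈ 1.127.
p = a·p₁ + b·p₂ ≈ (-0.270, -0.688, 0.674); φ = arcsin(p_z) ≈ 42.36°, λ = atan2(p_y, p_x) ≈ -111.43°.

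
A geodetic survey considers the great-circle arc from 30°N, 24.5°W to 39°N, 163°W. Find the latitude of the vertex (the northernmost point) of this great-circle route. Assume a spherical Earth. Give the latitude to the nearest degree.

The great circle lies in the plane with unit normal n̂ = (p₁ × p₂)/|p₁ × p₂|.
Here n̂_z ≈ -0.454; the vertex latitude is φ_max = arccos|n̂_z| ≈ 63.0°.
Check via Clairaut: cos φ_max = |cos φ₁| · sin C = cos(30.0°)·sin(31.6°) ≈ 0.454, again giving ≈ 63.0°.

≈ 63°N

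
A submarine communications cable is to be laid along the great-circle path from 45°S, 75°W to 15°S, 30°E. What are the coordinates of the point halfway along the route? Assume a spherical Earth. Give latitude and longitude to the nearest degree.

The haversine formula gives a central angle δ ≈ 1.565 rad (89.6°) between the endpoints.
Interpolate at f = 1/2 with slerp weights a = sin((1−f)δ)/sin δ ≈ 0.705, b = sin(fδ)/sin δ ≈ 0.705.
p = a·p₁ + b·p₂ ≈ (0.719, -0.141, -0.681); φ = arcsin(p_z) ≈ -42.91°, λ = atan2(p_y, p_x) ≈ -11.10°.

≈ 43°S, 11°W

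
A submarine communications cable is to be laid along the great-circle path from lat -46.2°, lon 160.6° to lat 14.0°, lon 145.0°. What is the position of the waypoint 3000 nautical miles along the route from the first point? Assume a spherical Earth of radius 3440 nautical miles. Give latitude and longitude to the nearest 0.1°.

≈ lat 2.4°, lon 147.5°

Convert each endpoint to a unit vector on the sphere (x = cos φ cos λ, y = cos φ sin λ, z = sin φ).
The central angle between the endpoints is δ = arccos(p₁·p₂) ≈ 1.079 rad (61.8°). The total great-circle distance is δ·R ≈ 1.079 × 3440 ≈ 3712 nmi, so the target fraction is f = 3000/3712 ≈ 0.808.
Interpolate at f ≈ 0.808 with slerp weights a = sin((1−f)δ)/sin δ ≈ 0.233, b = sin(fδ)/sin δ ≈ 0.869.
p = a·p₁ + b·p₂ ≈ (-0.843, 0.537, 0.042); φ = arcsin(p_z) ≈ 2.40°, λ = atan2(p_y, p_x) ≈ 147.49°.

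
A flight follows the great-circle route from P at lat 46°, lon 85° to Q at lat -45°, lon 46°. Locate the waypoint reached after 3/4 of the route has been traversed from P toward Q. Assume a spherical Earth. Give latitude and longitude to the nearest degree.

≈ lat -23°, lon 57°

Write both endpoints as unit vectors p₁, p₂ with components (cos φ cos λ, cos φ sin λ, sin φ).
The central angle between the endpoints is δ = arccos(p₁·p₂) ≈ 1.698 rad (97.3°).
Interpolate at f = 3/4 with slerp weights a = sin((1−f)δ)/sin δ ≈ 0.415, b = sin(fδ)/sin δ ≈ 0.964.
p = a·p₁ + b·p₂ ≈ (0.499, 0.778, -0.383); φ = arcsin(p_z) ≈ -22.51°, λ = atan2(p_y, p_x) ≈ 57.33°.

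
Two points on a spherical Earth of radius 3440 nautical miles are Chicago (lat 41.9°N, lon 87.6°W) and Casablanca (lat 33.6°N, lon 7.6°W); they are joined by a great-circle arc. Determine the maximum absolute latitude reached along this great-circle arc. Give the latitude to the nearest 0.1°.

The great circle lies in the plane with unit normal n̂ = (p₁ × p₂)/|p₁ × p₂|.
Here n̂_z ≈ +0.695; the vertex latitude is φ_max = arccos|n̂_z| ≈ 46.0°.
Check via Clairaut: cos φ_max = |cos φ₁| · sin C = cos(41.9°)·sin(69.0°) ≈ 0.695, again giving ≈ 46.0°.

≈ 46.0°N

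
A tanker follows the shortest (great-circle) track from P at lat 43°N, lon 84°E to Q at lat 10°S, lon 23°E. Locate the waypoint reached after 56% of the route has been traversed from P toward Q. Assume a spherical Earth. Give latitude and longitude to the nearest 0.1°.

≈ lat 15.5°N, lon 45.3°E

From cos δ = sin φ₁ sin φ₂ + cos φ₁ cos φ₂ cos Δλ, the central angle is δ ≈ 1.338 rad (76.7°).
Interpolate at f = 0.56 with slerp weights a = sin((1−f)δ)/sin δ ≈ 0.571, b = sin(fδ)/sin δ ≈ 0.700.
p = a·p₁ + b·p₂ ≈ (0.678, 0.684, 0.268); φ = arcsin(p_z) ≈ 15.52°, λ = atan2(p_y, p_x) ≈ 45.26°.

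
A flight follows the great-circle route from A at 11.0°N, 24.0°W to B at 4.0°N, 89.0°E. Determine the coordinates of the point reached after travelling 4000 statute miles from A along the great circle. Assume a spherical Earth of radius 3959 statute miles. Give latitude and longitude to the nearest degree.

≈ 13°N, 35°E

Write both endpoints as unit vectors p₁, p₂ with components (cos φ cos λ, cos φ sin λ, sin φ).
The central angle between the endpoints is δ = arccos(p₁·p₂) ≈ 1.949 rad (111.7°). The total great-circle distance is δ·R ≈ 1.949 × 3959 ≈ 7716 mi, so the target fraction is f = 4000/7716 ≈ 0.518.
Interpolate at f ≈ 0.518 with slerp weights a = sin((1−f)δ)/sin δ ≈ 0.868, b = sin(fδ)/sin δ ≈ 0.911.
p = a·p₁ + b·p₂ ≈ (0.794, 0.562, 0.229); φ = arcsin(p_z) ≈ 13.25°, λ = atan2(p_y, p_x) ≈ 35.30°.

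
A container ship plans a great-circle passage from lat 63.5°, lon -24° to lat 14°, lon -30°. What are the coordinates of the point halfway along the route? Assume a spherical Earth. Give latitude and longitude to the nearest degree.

≈ lat 39°, lon -28°

From cos δ = sin φ₁ sin φ₂ + cos φ₁ cos φ₂ cos Δλ, the central angle is δ ≈ 0.867 rad (49.7°).
Interpolate at f = 1/2 with slerp weights a = sin((1−f)δ)/sin δ ≈ 0.551, b = sin(fδ)/sin δ ≈ 0.551.
p = a·p₁ + b·p₂ ≈ (0.688, -0.367, 0.626); φ = arcsin(p_z) ≈ 38.78°, λ = atan2(p_y, p_x) ≈ -28.11°.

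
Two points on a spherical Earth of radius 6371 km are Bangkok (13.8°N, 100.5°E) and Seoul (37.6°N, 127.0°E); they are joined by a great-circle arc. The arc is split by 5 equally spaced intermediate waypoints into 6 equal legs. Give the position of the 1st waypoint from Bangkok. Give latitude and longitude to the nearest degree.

≈ 18°N, 104°E

From cos δ = sin φ₁ sin φ₂ + cos φ₁ cos φ₂ cos Δλ, the central angle is δ ≈ 0.584 rad (33.5°).
Interpolate at f = 1/6 with slerp weights a = sin((1−f)δ)/sin δ ≈ 0.848, b = sin(fδ)/sin δ ≈ 0.176.
p = a·p₁ + b·p₂ ≈ (-0.234, 0.921, 0.310); φ = arcsin(p_z) ≈ 18.05°, λ = atan2(p_y, p_x) ≈ 104.26°.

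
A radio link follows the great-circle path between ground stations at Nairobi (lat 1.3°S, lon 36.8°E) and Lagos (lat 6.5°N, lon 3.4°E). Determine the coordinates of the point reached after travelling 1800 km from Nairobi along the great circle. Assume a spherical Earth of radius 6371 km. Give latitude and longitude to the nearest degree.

The haversine formula gives a central angle δ ≈ 0.598 rad (34.2°) between the endpoints. The total great-circle distance is δ·R ≈ 0.598 × 6371 ≈ 3807 km, so the target fraction is f = 1800/3807 ≈ 0.473.
Interpolate at f ≈ 0.473 with slerp weights a = sin((1−f)δ)/sin δ ≈ 0.551, b = sin(fδ)/sin δ ≈ 0.495.
p = a·p₁ + b·p₂ ≈ (0.932, 0.359, 0.044); φ = arcsin(p_z) ≈ 2.50°, λ = atan2(p_y, p_x) ≈ 21.06°.

≈ lat 2°N, lon 21°E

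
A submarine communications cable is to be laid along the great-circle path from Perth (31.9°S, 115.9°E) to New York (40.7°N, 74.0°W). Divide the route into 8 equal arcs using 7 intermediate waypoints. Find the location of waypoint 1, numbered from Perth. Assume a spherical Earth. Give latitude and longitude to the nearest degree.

≈ (15°S, 130°E)

Write both endpoints as unit vectors p₁, p₂ with components (cos φ cos λ, cos φ sin λ, sin φ).
The central angle between the endpoints is δ = arccos(p₁·p₂) ≈ 2.935 rad (168.1°).
Interpolate at f = 1/8 with slerp weights a = sin((1−f)δ)/sin δ ≈ 2.641, b = sin(fδ)/sin δ ≈ 1.745.
p = a·p₁ + b·p₂ ≈ (-0.615, 0.745, -0.258); φ = arcsin(p_z) ≈ -14.94°, λ = atan2(p_y, p_x) ≈ 129.51°.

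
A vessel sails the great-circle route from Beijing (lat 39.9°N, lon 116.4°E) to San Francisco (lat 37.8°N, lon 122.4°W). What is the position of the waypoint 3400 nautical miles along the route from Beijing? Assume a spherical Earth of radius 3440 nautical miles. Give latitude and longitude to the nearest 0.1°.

Write both endpoints as unit vectors p₁, p₂ with components (cos φ cos λ, cos φ sin λ, sin φ).
The central angle between the endpoints is δ = arccos(p₁·p₂) ≈ 1.492 rad (85.5°). The total great-circle distance is δ·R ≈ 1.492 × 3440 ≈ 5131 nmi, so the target fraction is f = 3400/5131 ≈ 0.663.
Interpolate at f ≈ 0.663 with slerp weights a = sin((1−f)δ)/sin δ ≈ 0.484, b = sin(fδ)/sin δ ≈ 0.838.
p = a·p₁ + b·p₂ ≈ (-0.520, -0.226, 0.824); φ = arcsin(p_z) ≈ 55.46°, λ = atan2(p_y, p_x) ≈ -156.45°.

≈ lat 55.5°N, lon 156.5°W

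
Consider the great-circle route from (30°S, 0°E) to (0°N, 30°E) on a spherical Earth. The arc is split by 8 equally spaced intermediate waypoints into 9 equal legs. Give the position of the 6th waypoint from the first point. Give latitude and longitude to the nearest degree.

≈ (10°S, 21°E)

Convert each endpoint to a unit vector on the sphere (x = cos φ cos λ, y = cos φ sin λ, z = sin φ).
The central angle between the endpoints is δ = arccos(p₁·p₂) ≈ 0.723 rad (41.4°).
Interpolate at f = 6/9 with slerp weights a = sin((1−f)δ)/sin δ ≈ 0.361, b = sin(fδ)/sin δ ≈ 0.701.
p = a·p₁ + b·p₂ ≈ (0.919, 0.350, -0.180); φ = arcsin(p_z) ≈ -10.39°, λ = atan2(p_y, p_x) ≈ 20.86°.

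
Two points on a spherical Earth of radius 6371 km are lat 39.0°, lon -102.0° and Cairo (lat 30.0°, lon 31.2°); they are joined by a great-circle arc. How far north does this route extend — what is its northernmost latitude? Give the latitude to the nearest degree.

The great circle lies in the plane with unit normal n̂ = (p₁ × p₂)/|p₁ × p₂|.
Here n̂_z ≈ +0.496; the vertex latitude is φ_max = arccos|n̂_z| ≈ 60.3°.
Check via Clairaut: cos φ_max = |cos φ₁| · sin C = cos(39.0°)·sin(39.7°) ≈ 0.496, again giving ≈ 60.3°.

≈ 60°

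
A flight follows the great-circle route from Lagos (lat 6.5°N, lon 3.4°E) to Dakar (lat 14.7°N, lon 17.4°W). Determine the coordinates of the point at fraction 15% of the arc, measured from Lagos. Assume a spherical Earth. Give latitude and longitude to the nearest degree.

Write both endpoints as unit vectors p₁, p₂ with components (cos φ cos λ, cos φ sin λ, sin φ).
The central angle between the endpoints is δ = arccos(p₁·p₂) ≈ 0.384 rad (22.0°).
Interpolate at f = 0.15 with slerp weights a = sin((1−f)δ)/sin δ ≈ 0.856, b = sin(fδ)/sin δ ≈ 0.154.
p = a·p₁ + b·p₂ ≈ (0.991, 0.006, 0.136); φ = arcsin(p_z) ≈ 7.81°, λ = atan2(p_y, p_x) ≈ 0.35°.

≈ lat 8°N, lon 0°E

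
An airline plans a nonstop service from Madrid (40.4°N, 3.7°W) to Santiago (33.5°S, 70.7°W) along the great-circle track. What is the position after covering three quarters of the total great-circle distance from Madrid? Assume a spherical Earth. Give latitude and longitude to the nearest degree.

≈ 15°S, 53°W

From cos δ = sin φ₁ sin φ₂ + cos φ₁ cos φ₂ cos Δλ, the central angle is δ ≈ 1.681 rad (96.3°).
Interpolate at f = 3/4 with slerp weights a = sin((1−f)δ)/sin δ ≈ 0.410, b = sin(fδ)/sin δ ≈ 0.958.
p = a·p₁ + b·p₂ ≈ (0.576, -0.774, -0.263); φ = arcsin(p_z) ≈ -15.24°, λ = atan2(p_y, p_x) ≈ -53.35°.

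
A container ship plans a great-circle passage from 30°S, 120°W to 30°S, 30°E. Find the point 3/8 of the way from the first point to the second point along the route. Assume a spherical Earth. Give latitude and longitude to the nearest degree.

≈ 62°S, 77°W

Convert each endpoint to a unit vector on the sphere (x = cos φ cos λ, y = cos φ sin λ, z = sin φ).
The central angle between the endpoints is δ = arccos(p₁·p₂) ≈ 1.982 rad (113.5°).
Interpolate at f = 3/8 with slerp weights a = sin((1−f)δ)/sin δ ≈ 1.031, b = sin(fδ)/sin δ ≈ 0.738.
p = a·p₁ + b·p₂ ≈ (0.107, -0.454, -0.885); φ = arcsin(p_z) ≈ -62.21°, λ = atan2(p_y, p_x) ≈ -76.73°.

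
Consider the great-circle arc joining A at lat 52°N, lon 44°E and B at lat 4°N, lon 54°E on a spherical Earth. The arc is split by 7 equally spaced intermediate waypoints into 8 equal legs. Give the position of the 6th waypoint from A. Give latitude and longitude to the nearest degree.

≈ lat 16°N, lon 52°E

From cos δ = sin φ₁ sin φ₂ + cos φ₁ cos φ₂ cos Δλ, the central angle is δ ≈ 0.850 rad (48.7°).
Interpolate at f = 6/8 with slerp weights a = sin((1−f)δ)/sin δ ≈ 0.281, b = sin(fδ)/sin δ ≈ 0.792.
p = a·p₁ + b·p₂ ≈ (0.589, 0.759, 0.276); φ = arcsin(p_z) ≈ 16.05°, λ = atan2(p_y, p_x) ≈ 52.21°.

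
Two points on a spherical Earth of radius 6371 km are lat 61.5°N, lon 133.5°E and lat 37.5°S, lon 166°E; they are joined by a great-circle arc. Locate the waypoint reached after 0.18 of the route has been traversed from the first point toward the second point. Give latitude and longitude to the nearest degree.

Convert each endpoint to a unit vector on the sphere (x = cos φ cos λ, y = cos φ sin λ, z = sin φ).
The central angle between the endpoints is δ = arccos(p₁·p₂) ≈ 1.788 rad (102.5°).
Interpolate at f = 0.18 with slerp weights a = sin((1−f)δ)/sin δ ≈ 1.019, b = sin(fδ)/sin δ ≈ 0.324.
p = a·p₁ + b·p₂ ≈ (-0.584, 0.415, 0.698); φ = arcsin(p_z) ≈ 44.26°, λ = atan2(p_y, p_x) ≈ 144.62°.

≈ lat 44°N, lon 145°E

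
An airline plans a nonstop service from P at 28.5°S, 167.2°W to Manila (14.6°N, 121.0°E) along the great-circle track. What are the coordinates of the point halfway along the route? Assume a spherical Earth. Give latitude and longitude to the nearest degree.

Convert each endpoint to a unit vector on the sphere (x = cos φ cos λ, y = cos φ sin λ, z = sin φ).
The central angle between the endpoints is δ = arccos(p₁·p₂) ≈ 1.425 rad (81.6°).
Interpolate at f = 1/2 with slerp weights a = sin((1−f)δ)/sin δ ≈ 0.661, b = sin(fδ)/sin δ ≈ 0.661.
p = a·p₁ + b·p₂ ≈ (-0.896, 0.419, -0.149); φ = arcsin(p_z) ≈ -8.55°, λ = atan2(p_y, p_x) ≈ 154.90°.

≈ 9°S, 155°E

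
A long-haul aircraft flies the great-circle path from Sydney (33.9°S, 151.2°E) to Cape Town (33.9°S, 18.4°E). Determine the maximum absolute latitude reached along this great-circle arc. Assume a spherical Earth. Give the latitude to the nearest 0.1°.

≈ 59.2°S

The great circle lies in the plane with unit normal n̂ = (p₁ × p₂)/|p₁ × p₂|.
Here n̂_z ≈ -0.512; the vertex latitude is φ_max = arccos|n̂_z| ≈ 59.2°.
Check via Clairaut: cos φ_max = |cos φ₁| · sin C = cos(33.9°)·sin(141.9°) ≈ 0.512, again giving ≈ 59.2°.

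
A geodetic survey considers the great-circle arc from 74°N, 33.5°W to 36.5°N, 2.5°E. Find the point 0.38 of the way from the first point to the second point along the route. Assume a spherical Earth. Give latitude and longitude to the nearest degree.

≈ 61°N, 10°W

Convert each endpoint to a unit vector on the sphere (x = cos φ cos λ, y = cos φ sin λ, z = sin φ).
The central angle between the endpoints is δ = arccos(p₁·p₂) ≈ 0.721 rad (41.3°).
Interpolate at f = 0.38 with slerp weights a = sin((1−f)δ)/sin δ ≈ 0.655, b = sin(fδ)/sin δ ≈ 0.410.
p = a·p₁ + b·p₂ ≈ (0.480, -0.085, 0.873); φ = arcsin(p_z) ≈ 60.84°, λ = atan2(p_y, p_x) ≈ -10.08°.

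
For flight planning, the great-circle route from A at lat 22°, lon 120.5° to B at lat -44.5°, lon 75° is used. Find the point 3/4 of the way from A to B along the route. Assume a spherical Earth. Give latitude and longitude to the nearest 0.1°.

Convert each endpoint to a unit vector on the sphere (x = cos φ cos λ, y = cos φ sin λ, z = sin φ).
The central angle between the endpoints is δ = arccos(p₁·p₂) ≈ 1.368 rad (78.4°).
Interpolate at f = 3/4 with slerp weights a = sin((1−f)δ)/sin δ ≈ 0.342, b = sin(fδ)/sin δ ≈ 0.873.
p = a·p₁ + b·p₂ ≈ (0.000, 0.875, -0.484); φ = arcsin(p_z) ≈ -28.93°, λ = atan2(p_y, p_x) ≈ 90.00°.

≈ lat -28.9°, lon 90.0°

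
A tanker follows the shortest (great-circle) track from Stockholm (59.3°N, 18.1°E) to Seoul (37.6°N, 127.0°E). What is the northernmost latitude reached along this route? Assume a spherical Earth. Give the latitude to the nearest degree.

The great circle lies in the plane with unit normal n̂ = (p₁ × p₂)/|p₁ × p₂|.
Here n̂_z ≈ +0.416; the vertex latitude is φ_max = arccos|n̂_z| ≈ 65.4°.
Check via Clairaut: cos φ_max = |cos φ₁| · sin C = cos(59.3°)·sin(54.6°) ≈ 0.416, again giving ≈ 65.4°.

≈ 65°N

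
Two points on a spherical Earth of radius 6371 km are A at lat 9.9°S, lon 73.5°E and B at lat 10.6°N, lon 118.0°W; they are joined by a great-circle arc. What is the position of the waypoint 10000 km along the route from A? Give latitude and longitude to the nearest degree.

The haversine formula gives a central angle δ ≈ 2.944 rad (168.7°) between the endpoints. The total great-circle distance is δ·R ≈ 2.944 × 6371 ≈ 18754 km, so the target fraction is f = 10000/18754 ≈ 0.533.
Interpolate at f ≈ 0.533 with slerp weights a = sin((1−f)δ)/sin δ ≈ 4.989, b = sin(fδ)/sin δ ≈ 5.087.
p = a·p₁ + b·p₂ ≈ (-0.952, 0.297, 0.078); φ = arcsin(p_z) ≈ 4.47°, λ = atan2(p_y, p_x) ≈ 162.65°.

≈ lat 4°N, lon 163°E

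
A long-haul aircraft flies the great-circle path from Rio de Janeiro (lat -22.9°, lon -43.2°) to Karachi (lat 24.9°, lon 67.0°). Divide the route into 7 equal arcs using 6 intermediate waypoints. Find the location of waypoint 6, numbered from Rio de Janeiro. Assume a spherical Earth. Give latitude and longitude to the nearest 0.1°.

≈ lat 19.8°, lon 49.8°

The haversine formula gives a central angle δ ≈ 2.040 rad (116.9°) between the endpoints.
Interpolate at f = 6/7 with slerp weights a = sin((1−f)δ)/sin δ ≈ 0.322, b = sin(fδ)/sin δ ≈ 1.104.
p = a·p₁ + b·p₂ ≈ (0.607, 0.718, 0.339); φ = arcsin(p_z) ≈ 19.83°, λ = atan2(p_y, p_x) ≈ 49.78°.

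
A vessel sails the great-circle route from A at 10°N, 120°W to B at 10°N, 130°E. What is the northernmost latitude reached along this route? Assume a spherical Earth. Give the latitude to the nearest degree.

≈ 17°N

The great circle lies in the plane with unit normal n̂ = (p₁ × p₂)/|p₁ × p₂|.
Here n̂_z ≈ -0.956; the vertex latitude is φ_max = arccos|n̂_z| ≈ 17.1°.
Check via Clairaut: cos φ_max = |cos φ₁| · sin C = cos(10.0°)·sin(76.1°) ≈ 0.956, again giving ≈ 17.1°.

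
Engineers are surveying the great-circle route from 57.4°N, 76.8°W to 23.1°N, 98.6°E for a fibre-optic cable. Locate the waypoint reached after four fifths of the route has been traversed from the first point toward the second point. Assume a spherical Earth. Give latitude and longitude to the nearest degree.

≈ 43°N, 97°E

The haversine formula gives a central angle δ ≈ 1.735 rad (99.4°) between the endpoints.
Interpolate at f = 4/5 with slerp weights a = sin((1−f)δ)/sin δ ≈ 0.345, b = sin(fδ)/sin δ ≈ 0.997.
p = a·p₁ + b·p₂ ≈ (-0.095, 0.726, 0.681); φ = arcsin(p_z) ≈ 42.96°, λ = atan2(p_y, p_x) ≈ 97.43°.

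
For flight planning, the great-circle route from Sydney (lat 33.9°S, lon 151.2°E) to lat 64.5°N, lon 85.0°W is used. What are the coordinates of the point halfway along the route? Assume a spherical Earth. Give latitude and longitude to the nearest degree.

≈ lat 27°N, lon 178°W

Convert each endpoint to a unit vector on the sphere (x = cos φ cos λ, y = cos φ sin λ, z = sin φ).
The central angle between the endpoints is δ = arccos(p₁·p₂) ≈ 2.349 rad (134.6°).
Interpolate at f = 1/2 with slerp weights a = sin((1−f)δ)/sin δ ≈ 1.296, b = sin(fδ)/sin δ ≈ 1.296.
p = a·p₁ + b·p₂ ≈ (-0.894, -0.038, 0.447); φ = arcsin(p_z) ≈ 26.54°, λ = atan2(p_y, p_x) ≈ -177.59°.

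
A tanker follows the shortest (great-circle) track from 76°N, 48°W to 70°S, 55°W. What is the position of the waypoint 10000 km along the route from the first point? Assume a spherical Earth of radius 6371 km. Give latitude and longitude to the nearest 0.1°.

Write both endpoints as unit vectors p₁, p₂ with components (cos φ cos λ, cos φ sin λ, sin φ).
The central angle between the endpoints is δ = arccos(p₁·p₂) ≈ 2.549 rad (146.1°). The total great-circle distance is δ·R ≈ 2.549 × 6371 ≈ 16241 km, so the target fraction is f = 10000/16241 ≈ 0.616.
Interpolate at f ≈ 0.616 with slerp weights a = sin((1−f)δ)/sin δ ≈ 1.487, b = sin(fδ)/sin δ ≈ 1.791.
p = a·p₁ + b·p₂ ≈ (0.592, -0.769, -0.240); φ = arcsin(p_z) ≈ -13.89°, λ = atan2(p_y, p_x) ≈ -52.41°.

≈ 13.9°S, 52.4°W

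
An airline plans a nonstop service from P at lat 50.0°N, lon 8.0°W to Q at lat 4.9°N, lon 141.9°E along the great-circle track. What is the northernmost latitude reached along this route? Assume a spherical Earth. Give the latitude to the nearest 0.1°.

≈ 68.4°N

The great circle lies in the plane with unit normal n̂ = (p₁ × p₂)/|p₁ × p₂|.
Here n̂_z ≈ +0.368; the vertex latitude is φ_max = arccos|n̂_z| ≈ 68.4°.
Check via Clairaut: cos φ_max = |cos φ₁| · sin C = cos(50.0°)·sin(34.9°) ≈ 0.368, again giving ≈ 68.4°.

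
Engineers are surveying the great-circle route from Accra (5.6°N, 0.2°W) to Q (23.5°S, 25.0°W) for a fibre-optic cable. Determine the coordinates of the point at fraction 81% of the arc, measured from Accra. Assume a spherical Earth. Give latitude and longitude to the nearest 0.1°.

Convert each endpoint to a unit vector on the sphere (x = cos φ cos λ, y = cos φ sin λ, z = sin φ).
The central angle between the endpoints is δ = arccos(p₁·p₂) ≈ 0.661 rad (37.9°).
Interpolate at f = 0.81 with slerp weights a = sin((1−f)δ)/sin δ ≈ 0.204, b = sin(fδ)/sin δ ≈ 0.831.
p = a·p₁ + b·p₂ ≈ (0.894, -0.323, -0.311); φ = arcsin(p_z) ≈ -18.15°, λ = atan2(p_y, p_x) ≈ -19.86°.

≈ (18.1°S, 19.9°W)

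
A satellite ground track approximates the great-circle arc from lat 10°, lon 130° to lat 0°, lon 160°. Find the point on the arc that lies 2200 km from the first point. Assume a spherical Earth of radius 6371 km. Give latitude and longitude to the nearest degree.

Write both endpoints as unit vectors p₁, p₂ with components (cos φ cos λ, cos φ sin λ, sin φ).
The central angle between the endpoints is δ = arccos(p₁·p₂) ≈ 0.549 rad (31.5°). The total great-circle distance is δ·R ≈ 0.549 × 6371 ≈ 3500 km, so the target fraction is f = 2200/3500 ≈ 0.629.
Interpolate at f ≈ 0.629 with slerp weights a = sin((1−f)δ)/sin δ ≈ 0.388, b = sin(fδ)/sin δ ≈ 0.648.
p = a·p₁ + b·p₂ ≈ (-0.855, 0.514, 0.067); φ = arcsin(p_z) ≈ 3.86°, λ = atan2(p_y, p_x) ≈ 148.96°.

≈ lat 4°, lon 149°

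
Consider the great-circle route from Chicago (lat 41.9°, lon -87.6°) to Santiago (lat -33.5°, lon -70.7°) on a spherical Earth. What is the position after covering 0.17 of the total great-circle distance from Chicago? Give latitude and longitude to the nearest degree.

The haversine formula gives a central angle δ ≈ 1.344 rad (77.0°) between the endpoints.
Interpolate at f = 0.17 with slerp weights a = sin((1−f)δ)/sin δ ≈ 0.922, b = sin(fδ)/sin δ ≈ 0.232.
p = a·p₁ + b·p₂ ≈ (0.093, -0.868, 0.487); φ = arcsin(p_z) ≈ 29.16°, λ = atan2(p_y, p_x) ≈ -83.90°.

≈ lat 29°, lon -84°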